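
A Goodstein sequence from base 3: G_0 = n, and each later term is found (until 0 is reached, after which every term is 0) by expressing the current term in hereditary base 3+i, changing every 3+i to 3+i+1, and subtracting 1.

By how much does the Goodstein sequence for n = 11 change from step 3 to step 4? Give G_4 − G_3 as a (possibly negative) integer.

i=0: 11 = 3^2 + 2 (b=3); 3→4: 4^2 + 2 = 18; 18−1 = 17
i=1: 17 = 4^2 + 1 (b=4); 4→5: 5^2 + 1 = 26; 26−1 = 25
i=2: 25 = 5^2 (b=5); 5→6: 6^2 = 36; 36−1 = 35
i=3: 35 = 5·6 + 5 (b=6); 6→7: 5·7 + 5 = 40; 40−1 = 39

4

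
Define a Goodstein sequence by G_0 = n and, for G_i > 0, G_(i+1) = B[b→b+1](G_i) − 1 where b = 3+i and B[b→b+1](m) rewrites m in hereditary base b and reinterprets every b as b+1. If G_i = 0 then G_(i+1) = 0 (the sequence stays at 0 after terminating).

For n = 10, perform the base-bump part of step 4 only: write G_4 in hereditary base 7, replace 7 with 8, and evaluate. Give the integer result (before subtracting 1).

34

[0] 10 ≡ 3^2 + 1 (base 3). Lift 4: 17. −1: 16.
[1] 16 ≡ 4^2 (base 4). Lift 5: 25. −1: 24.
[2] 24 ≡ 4·5 + 4 (base 5). Lift 6: 28. −1: 27.
[3] 27 ≡ 4·6 + 3 (base 6). Lift 7: 31. −1: 30.
[4] 30 ≡ 4·7 + 2 (base 7). Lift 8: 34. −1: 33.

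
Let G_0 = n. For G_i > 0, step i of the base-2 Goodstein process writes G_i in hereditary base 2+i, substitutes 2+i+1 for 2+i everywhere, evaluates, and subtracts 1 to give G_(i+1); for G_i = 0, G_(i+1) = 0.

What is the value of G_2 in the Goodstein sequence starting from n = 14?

1281

14 —HB2→ 2^(2 + 1) + 2^2 + 2 —bump→ 3^(3 + 1) + 3^3 + 3 = 111 —(−1)→ 110
110 —HB3→ 3^(3 + 1) + 3^3 + 2 —bump→ 4^(4 + 1) + 4^4 + 2 = 1282 —(−1)→ 1281
1281 —HB4→ 4^(4 + 1) + 4^4 + 1 —bump→ 5^(5 + 1) + 5^5 + 1 = 18751 —(−1)→ 18750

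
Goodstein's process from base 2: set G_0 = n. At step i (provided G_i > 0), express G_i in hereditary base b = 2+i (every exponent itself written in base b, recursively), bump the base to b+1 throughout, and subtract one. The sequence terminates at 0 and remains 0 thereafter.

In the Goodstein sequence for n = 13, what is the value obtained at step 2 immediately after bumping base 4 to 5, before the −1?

16093

G_0=13  [base 2] 2^(2 + 1) + 2^2 + 1  →[2↦3]→  3^(3 + 1) + 3^3 + 1 = 109  −1 ⇒ G_1=108
G_1=108  [base 3] 3^(3 + 1) + 3^3  →[3↦4]→  4^(4 + 1) + 4^4 = 1280  −1 ⇒ G_2=1279
G_2=1279  [base 4] 4^(4 + 1) + 3·4^3 + 3·4^2 + 3·4 + 3  →[4↦5]→  5^(5 + 1) + 3·5^3 + 3·5^2 + 3·5 + 3 = 16093  −1 ⇒ G_3=16092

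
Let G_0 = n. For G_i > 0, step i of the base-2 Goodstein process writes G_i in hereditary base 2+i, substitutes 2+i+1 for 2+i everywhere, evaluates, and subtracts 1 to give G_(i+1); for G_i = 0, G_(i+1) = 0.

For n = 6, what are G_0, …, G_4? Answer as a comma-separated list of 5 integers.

6, 29, 257, 3125, 46655

step 0: 6 = 2^2 + 2; sub 3 for 2: 3^3 + 3; = 30; G_1 = 30−1 = 29
step 1: 29 = 3^3 + 2; sub 4 for 3: 4^4 + 2; = 258; G_2 = 258−1 = 257
step 2: 257 = 4^4 + 1; sub 5 for 4: 5^5 + 1; = 3126; G_3 = 3126−1 = 3125
step 3: 3125 = 5^5; sub 6 for 5: 6^6; = 46656; G_4 = 46656−1 = 46655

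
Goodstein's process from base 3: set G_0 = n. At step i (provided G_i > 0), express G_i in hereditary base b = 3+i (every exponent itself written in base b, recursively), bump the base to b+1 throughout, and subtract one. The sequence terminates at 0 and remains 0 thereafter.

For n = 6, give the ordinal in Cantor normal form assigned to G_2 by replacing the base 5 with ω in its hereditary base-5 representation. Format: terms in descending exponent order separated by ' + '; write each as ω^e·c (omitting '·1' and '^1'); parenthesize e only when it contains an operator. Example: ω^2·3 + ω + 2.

ω + 2

base 3: 6 = 2·3; at 4: 2·4 = 8; next = 7
base 4: 7 = 4 + 3; at 5: 5 + 3 = 8; next = 7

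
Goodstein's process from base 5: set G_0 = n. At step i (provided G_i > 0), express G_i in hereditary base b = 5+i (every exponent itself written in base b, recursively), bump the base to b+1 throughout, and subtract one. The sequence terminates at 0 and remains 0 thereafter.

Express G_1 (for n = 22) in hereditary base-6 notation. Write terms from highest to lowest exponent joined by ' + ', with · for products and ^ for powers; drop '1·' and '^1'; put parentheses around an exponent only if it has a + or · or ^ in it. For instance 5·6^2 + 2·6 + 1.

step 0: 22 = 4·5 + 2; sub 6 for 5: 4·6 + 2; = 26; G_1 = 26−1 = 25
step 1: 25 = 4·6 + 1; sub 7 for 6: 4·7 + 1; = 29; G_2 = 29−1 = 28

4·6 + 1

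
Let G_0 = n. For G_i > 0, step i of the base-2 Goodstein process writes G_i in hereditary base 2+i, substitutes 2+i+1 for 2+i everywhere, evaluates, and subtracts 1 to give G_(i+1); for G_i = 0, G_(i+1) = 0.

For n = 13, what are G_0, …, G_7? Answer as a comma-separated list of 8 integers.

step 0: 13 = 2^(2 + 1) + 2^2 + 1; sub 3 for 2: 3^(3 + 1) + 3^3 + 1; = 109; G_1 = 109−1 = 108
step 1: 108 = 3^(3 + 1) + 3^3; sub 4 for 3: 4^(4 + 1) + 4^4; = 1280; G_2 = 1280−1 = 1279
step 2: 1279 = 4^(4 + 1) + 3·4^3 + 3·4^2 + 3·4 + 3; sub 5 for 4: 5^(5 + 1) + 3·5^3 + 3·5^2 + 3·5 + 3; = 16093; G_3 = 16093−1 = 16092
step 3: 16092 = 5^(5 + 1) + 3·5^3 + 3·5^2 + 3·5 + 2; sub 6 for 5: 6^(6 + 1) + 3·6^3 + 3·6^2 + 3·6 + 2; = 280712; G_4 = 280712−1 = 280711
step 4: 280711 = 6^(6 + 1) + 3·6^3 + 3·6^2 + 3·6 + 1; sub 7 for 6: 7^(7 + 1) + 3·7^3 + 3·7^2 + 3·7 + 1; = 5765999; G_5 = 5765999−1 = 5765998
step 5: 5765998 = 7^(7 + 1) + 3·7^3 + 3·7^2 + 3·7; sub 8 for 7: 8^(8 + 1) + 3·8^3 + 3·8^2 + 3·8; = 134219480; G_6 = 134219480−1 = 134219479
step 6: 134219479 = 8^(8 + 1) + 3·8^3 + 3·8^2 + 2·8 + 7; sub 9 for 8: 9^(9 + 1) + 3·9^3 + 3·9^2 + 2·9 + 7; = 3486786856; G_7 = 3486786856−1 = 3486786855

13, 108, 1279, 16092, 280711, 5765998, 134219479, 3486786855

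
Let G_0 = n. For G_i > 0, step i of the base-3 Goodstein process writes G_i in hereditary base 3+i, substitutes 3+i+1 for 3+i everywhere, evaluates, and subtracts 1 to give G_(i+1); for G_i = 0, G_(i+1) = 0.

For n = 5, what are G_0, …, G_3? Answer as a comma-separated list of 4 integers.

5, 5, 5, 5

G_0 = 5. HB_3(5) = 3 + 2. Bump = 6. G_1 = 5.
G_1 = 5. HB_4(5) = 4 + 1. Bump = 6. G_2 = 5.
G_2 = 5. HB_5(5) = 5. Bump = 6. G_3 = 5.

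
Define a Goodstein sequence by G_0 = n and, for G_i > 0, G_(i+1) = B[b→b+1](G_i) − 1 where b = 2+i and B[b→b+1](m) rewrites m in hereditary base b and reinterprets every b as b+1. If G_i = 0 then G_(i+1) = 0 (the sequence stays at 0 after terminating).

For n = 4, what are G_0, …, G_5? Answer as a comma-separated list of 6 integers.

G_0 = 4. HB_2(4) = 2^2. Bump = 27. G_1 = 26.
G_1 = 26. HB_3(26) = 2·3^2 + 2·3 + 2. Bump = 42. G_2 = 41.
G_2 = 41. HB_4(41) = 2·4^2 + 2·4 + 1. Bump = 61. G_3 = 60.
G_3 = 60. HB_5(60) = 2·5^2 + 2·5. Bump = 84. G_4 = 83.
G_4 = 83. HB_6(83) = 2·6^2 + 6 + 5. Bump = 110. G_5 = 109.

4, 26, 41, 60, 83, 109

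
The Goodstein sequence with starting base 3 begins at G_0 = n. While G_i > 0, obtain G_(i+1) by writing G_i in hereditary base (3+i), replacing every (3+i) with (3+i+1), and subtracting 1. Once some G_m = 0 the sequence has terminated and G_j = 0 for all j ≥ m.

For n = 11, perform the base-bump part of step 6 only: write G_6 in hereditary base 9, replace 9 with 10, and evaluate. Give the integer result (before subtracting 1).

52

11 —HB3→ 3^2 + 2 —bump→ 4^2 + 2 = 18 —(−1)→ 17
17 —HB4→ 4^2 + 1 —bump→ 5^2 + 1 = 26 —(−1)→ 25
25 —HB5→ 5^2 —bump→ 6^2 = 36 —(−1)→ 35
35 —HB6→ 5·6 + 5 —bump→ 5·7 + 5 = 40 —(−1)→ 39
39 —HB7→ 5·7 + 4 —bump→ 5·8 + 4 = 44 —(−1)→ 43
43 —HB8→ 5·8 + 3 —bump→ 5·9 + 3 = 48 —(−1)→ 47
47 —HB9→ 5·9 + 2 —bump→ 5·10 + 2 = 52 —(−1)→ 51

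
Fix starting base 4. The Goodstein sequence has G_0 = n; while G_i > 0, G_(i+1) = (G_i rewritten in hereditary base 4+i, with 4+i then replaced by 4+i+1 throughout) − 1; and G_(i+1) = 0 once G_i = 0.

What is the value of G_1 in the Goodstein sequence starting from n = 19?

27

i=0: 19 = 4^2 + 3 (b=4); 4→5: 5^2 + 3 = 28; 28−1 = 27
i=1: 27 = 5^2 + 2 (b=5); 5→6: 6^2 + 2 = 38; 38−1 = 37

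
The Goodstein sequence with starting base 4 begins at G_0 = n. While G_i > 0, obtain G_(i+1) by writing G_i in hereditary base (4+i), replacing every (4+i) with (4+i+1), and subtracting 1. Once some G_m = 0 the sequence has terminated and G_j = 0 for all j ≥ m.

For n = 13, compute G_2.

17

(0) 13|_4 = 3·4 + 1 ↦ 3·5 + 1|_5 = 16 ⇒ 15
(1) 15|_5 = 3·5 ↦ 3·6|_6 = 18 ⇒ 17
(2) 17|_6 = 2·6 + 5 ↦ 2·7 + 5|_7 = 19 ⇒ 18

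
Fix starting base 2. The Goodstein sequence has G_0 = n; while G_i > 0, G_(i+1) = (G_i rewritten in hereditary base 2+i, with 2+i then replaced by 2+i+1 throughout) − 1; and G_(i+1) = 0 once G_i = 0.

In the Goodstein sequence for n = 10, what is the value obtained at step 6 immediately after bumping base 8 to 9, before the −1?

G_0 = 10. HB_2(10) = 2^(2 + 1) + 2. Bump = 84. G_1 = 83.
G_1 = 83. HB_3(83) = 3^(3 + 1) + 2. Bump = 1026. G_2 = 1025.
G_2 = 1025. HB_4(1025) = 4^(4 + 1) + 1. Bump = 15626. G_3 = 15625.
G_3 = 15625. HB_5(15625) = 5^(5 + 1). Bump = 279936. G_4 = 279935.
G_4 = 279935. HB_6(279935) = 5·6^6 + 5·6^5 + 5·6^4 + 5·6^3 + 5·6^2 + 5·6 + 5. Bump = 4215755. G_5 = 4215754.
G_5 = 4215754. HB_7(4215754) = 5·7^7 + 5·7^5 + 5·7^4 + 5·7^3 + 5·7^2 + 5·7 + 4. Bump = 84073324. G_6 = 84073323.
G_6 = 84073323. HB_8(84073323) = 5·8^8 + 5·8^5 + 5·8^4 + 5·8^3 + 5·8^2 + 5·8 + 3. Bump = 1937434593. G_7 = 1937434592.

1937434593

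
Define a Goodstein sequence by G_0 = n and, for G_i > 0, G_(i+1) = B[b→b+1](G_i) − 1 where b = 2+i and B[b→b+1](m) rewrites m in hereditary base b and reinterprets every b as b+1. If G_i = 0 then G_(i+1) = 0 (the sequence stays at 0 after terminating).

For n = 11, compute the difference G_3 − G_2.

[0] 11 ≡ 2^(2 + 1) + 2 + 1 (base 2). Lift 3: 85. −1: 84.
[1] 84 ≡ 3^(3 + 1) + 3 (base 3). Lift 4: 1028. −1: 1027.
[2] 1027 ≡ 4^(4 + 1) + 3 (base 4). Lift 5: 15628. −1: 15627.

14600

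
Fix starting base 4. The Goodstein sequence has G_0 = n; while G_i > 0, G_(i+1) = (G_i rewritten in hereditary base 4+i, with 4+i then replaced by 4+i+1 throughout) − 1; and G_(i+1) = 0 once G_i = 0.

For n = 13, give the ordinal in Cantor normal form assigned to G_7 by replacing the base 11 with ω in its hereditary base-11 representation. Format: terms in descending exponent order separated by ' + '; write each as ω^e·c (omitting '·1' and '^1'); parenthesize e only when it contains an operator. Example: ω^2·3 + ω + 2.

ω·2

G_0 = 13. HB_4(13) = 3·4 + 1. Bump = 16. G_1 = 15.
G_1 = 15. HB_5(15) = 3·5. Bump = 18. G_2 = 17.
G_2 = 17. HB_6(17) = 2·6 + 5. Bump = 19. G_3 = 18.
G_3 = 18. HB_7(18) = 2·7 + 4. Bump = 20. G_4 = 19.
G_4 = 19. HB_8(19) = 2·8 + 3. Bump = 21. G_5 = 20.
G_5 = 20. HB_9(20) = 2·9 + 2. Bump = 22. G_6 = 21.
G_6 = 21. HB_10(21) = 2·10 + 1. Bump = 23. G_7 = 22.
G_7 = 22. HB_11(22) = 2·11. Bump = 24. G_8 = 23.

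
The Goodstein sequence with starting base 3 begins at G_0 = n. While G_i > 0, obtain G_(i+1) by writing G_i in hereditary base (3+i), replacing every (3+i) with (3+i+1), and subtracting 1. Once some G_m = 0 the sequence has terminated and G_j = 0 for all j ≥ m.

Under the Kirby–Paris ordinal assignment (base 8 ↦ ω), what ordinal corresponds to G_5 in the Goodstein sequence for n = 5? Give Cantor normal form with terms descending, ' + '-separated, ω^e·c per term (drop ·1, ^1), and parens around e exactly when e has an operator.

base 3: 5 = 3 + 2; at 4: 4 + 2 = 6; next = 5
base 4: 5 = 4 + 1; at 5: 5 + 1 = 6; next = 5
base 5: 5 = 5; at 6: 6 = 6; next = 5
base 6: 5 = 5; at 7: 5 = 5; next = 4
base 7: 4 = 4; at 8: 4 = 4; next = 3
base 8: 3 = 3; at 9: 3 = 3; next = 2

3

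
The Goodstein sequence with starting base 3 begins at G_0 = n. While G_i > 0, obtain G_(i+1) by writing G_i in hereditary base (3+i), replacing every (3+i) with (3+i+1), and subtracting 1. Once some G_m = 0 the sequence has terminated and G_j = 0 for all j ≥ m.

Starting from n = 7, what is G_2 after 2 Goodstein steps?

9

[0] 7 ≡ 2·3 + 1 (base 3). Lift 4: 9. −1: 8.
[1] 8 ≡ 2·4 (base 4). Lift 5: 10. −1: 9.
[2] 9 ≡ 5 + 4 (base 5). Lift 6: 10. −1: 9.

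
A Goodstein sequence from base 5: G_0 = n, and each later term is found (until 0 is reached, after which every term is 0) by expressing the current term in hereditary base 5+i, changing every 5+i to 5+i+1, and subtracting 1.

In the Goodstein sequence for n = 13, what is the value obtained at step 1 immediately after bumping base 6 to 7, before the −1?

16

base 5: 13 = 2·5 + 3; at 6: 2·6 + 3 = 15; next = 14
base 6: 14 = 2·6 + 2; at 7: 2·7 + 2 = 16; next = 15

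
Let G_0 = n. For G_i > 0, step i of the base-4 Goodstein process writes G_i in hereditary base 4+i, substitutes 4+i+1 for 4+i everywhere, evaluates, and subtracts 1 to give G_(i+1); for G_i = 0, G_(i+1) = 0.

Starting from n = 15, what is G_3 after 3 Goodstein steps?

[0] 15 ≡ 3·4 + 3 (base 4). Lift 5: 18. −1: 17.
[1] 17 ≡ 3·5 + 2 (base 5). Lift 6: 20. −1: 19.
[2] 19 ≡ 3·6 + 1 (base 6). Lift 7: 22. −1: 21.

21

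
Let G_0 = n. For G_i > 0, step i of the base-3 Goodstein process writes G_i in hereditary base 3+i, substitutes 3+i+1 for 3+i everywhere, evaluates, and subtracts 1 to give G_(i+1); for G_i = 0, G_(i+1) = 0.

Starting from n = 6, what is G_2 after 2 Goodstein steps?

(0) 6|_3 = 2·3 ↦ 2·4|_4 = 8 ⇒ 7
(1) 7|_4 = 4 + 3 ↦ 5 + 3|_5 = 8 ⇒ 7
(2) 7|_5 = 5 + 2 ↦ 6 + 2|_6 = 8 ⇒ 7

7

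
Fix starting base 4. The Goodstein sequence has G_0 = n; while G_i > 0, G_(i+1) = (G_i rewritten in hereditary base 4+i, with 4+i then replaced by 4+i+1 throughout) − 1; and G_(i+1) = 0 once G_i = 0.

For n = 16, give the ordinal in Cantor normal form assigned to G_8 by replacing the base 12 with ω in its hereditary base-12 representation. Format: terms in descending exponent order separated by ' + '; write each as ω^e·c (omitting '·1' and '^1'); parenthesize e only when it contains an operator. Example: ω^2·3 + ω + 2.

ω·3 + 7

G_0 = 16. HB_4(16) = 4^2. Bump = 25. G_1 = 24.
G_1 = 24. HB_5(24) = 4·5 + 4. Bump = 28. G_2 = 27.
G_2 = 27. HB_6(27) = 4·6 + 3. Bump = 31. G_3 = 30.
G_3 = 30. HB_7(30) = 4·7 + 2. Bump = 34. G_4 = 33.
G_4 = 33. HB_8(33) = 4·8 + 1. Bump = 37. G_5 = 36.
G_5 = 36. HB_9(36) = 4·9. Bump = 40. G_6 = 39.
G_6 = 39. HB_10(39) = 3·10 + 9. Bump = 42. G_7 = 41.
G_7 = 41. HB_11(41) = 3·11 + 8. Bump = 44. G_8 = 43.
G_8 = 43. HB_12(43) = 3·12 + 7. Bump = 46. G_9 = 45.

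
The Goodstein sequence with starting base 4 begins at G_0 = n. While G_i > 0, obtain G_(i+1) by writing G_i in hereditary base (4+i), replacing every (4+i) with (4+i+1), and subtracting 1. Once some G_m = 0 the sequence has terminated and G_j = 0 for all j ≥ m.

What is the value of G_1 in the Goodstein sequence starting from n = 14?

step 0: 14 = 3·4 + 2; sub 5 for 4: 3·5 + 2; = 17; G_1 = 17−1 = 16
step 1: 16 = 3·5 + 1; sub 6 for 5: 3·6 + 1; = 19; G_2 = 19−1 = 18

16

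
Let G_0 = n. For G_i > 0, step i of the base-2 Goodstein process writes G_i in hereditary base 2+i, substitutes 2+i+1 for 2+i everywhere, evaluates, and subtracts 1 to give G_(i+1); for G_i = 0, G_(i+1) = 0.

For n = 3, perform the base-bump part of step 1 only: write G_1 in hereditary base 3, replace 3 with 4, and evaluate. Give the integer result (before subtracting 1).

[0] 3 ≡ 2 + 1 (base 2). Lift 3: 4. −1: 3.
[1] 3 ≡ 3 (base 3). Lift 4: 4. −1: 3.

4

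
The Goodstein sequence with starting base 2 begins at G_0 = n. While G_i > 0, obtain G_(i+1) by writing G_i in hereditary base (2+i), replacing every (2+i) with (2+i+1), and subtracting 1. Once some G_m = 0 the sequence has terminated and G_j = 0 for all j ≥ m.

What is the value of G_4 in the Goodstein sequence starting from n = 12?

280019

G_0=12  [base 2] 2^(2 + 1) + 2^2  →[2↦3]→  3^(3 + 1) + 3^3 = 108  −1 ⇒ G_1=107
G_1=107  [base 3] 3^(3 + 1) + 2·3^2 + 2·3 + 2  →[3↦4]→  4^(4 + 1) + 2·4^2 + 2·4 + 2 = 1066  −1 ⇒ G_2=1065
G_2=1065  [base 4] 4^(4 + 1) + 2·4^2 + 2·4 + 1  →[4↦5]→  5^(5 + 1) + 2·5^2 + 2·5 + 1 = 15686  −1 ⇒ G_3=15685
G_3=15685  [base 5] 5^(5 + 1) + 2·5^2 + 2·5  →[5↦6]→  6^(6 + 1) + 2·6^2 + 2·6 = 280020  −1 ⇒ G_4=280019
G_4=280019  [base 6] 6^(6 + 1) + 2·6^2 + 6 + 5  →[6↦7]→  7^(7 + 1) + 2·7^2 + 7 + 5 = 5764911  −1 ⇒ G_5=5764910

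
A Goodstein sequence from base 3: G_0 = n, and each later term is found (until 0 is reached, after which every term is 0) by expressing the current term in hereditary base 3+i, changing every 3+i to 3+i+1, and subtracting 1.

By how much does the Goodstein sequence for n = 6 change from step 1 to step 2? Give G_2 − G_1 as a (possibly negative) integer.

0

6 —HB3→ 2·3 —bump→ 2·4 = 8 —(−1)→ 7
7 —HB4→ 4 + 3 —bump→ 5 + 3 = 8 —(−1)→ 7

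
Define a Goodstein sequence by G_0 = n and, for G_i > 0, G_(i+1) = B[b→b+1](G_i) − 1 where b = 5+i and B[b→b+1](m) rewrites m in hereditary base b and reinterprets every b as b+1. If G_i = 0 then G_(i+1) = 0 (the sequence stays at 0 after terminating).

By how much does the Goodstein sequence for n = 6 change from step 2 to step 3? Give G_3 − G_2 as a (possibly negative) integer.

-1

base 5: 6 = 5 + 1; at 6: 6 + 1 = 7; next = 6
base 6: 6 = 6; at 7: 7 = 7; next = 6
base 7: 6 = 6; at 8: 6 = 6; next = 5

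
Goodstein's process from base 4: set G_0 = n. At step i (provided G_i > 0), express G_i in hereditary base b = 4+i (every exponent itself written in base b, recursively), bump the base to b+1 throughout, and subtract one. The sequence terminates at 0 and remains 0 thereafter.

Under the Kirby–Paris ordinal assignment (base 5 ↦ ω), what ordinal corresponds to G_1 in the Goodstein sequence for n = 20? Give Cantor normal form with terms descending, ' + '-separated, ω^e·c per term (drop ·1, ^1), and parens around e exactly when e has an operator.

ω^2 + 4

i=0: 20 = 4^2 + 4 (b=4); 4→5: 5^2 + 5 = 30; 30−1 = 29
i=1: 29 = 5^2 + 4 (b=5); 5→6: 6^2 + 4 = 40; 40−1 = 39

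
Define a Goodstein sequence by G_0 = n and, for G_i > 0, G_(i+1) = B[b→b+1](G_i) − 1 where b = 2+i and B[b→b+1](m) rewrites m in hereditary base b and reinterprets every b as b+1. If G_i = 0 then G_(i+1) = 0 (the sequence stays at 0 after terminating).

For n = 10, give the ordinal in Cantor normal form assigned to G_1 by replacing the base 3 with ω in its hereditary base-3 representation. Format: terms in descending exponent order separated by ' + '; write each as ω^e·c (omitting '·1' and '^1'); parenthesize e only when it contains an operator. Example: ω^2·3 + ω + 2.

base 2: 10 = 2^(2 + 1) + 2; at 3: 3^(3 + 1) + 3 = 84; next = 83
base 3: 83 = 3^(3 + 1) + 2; at 4: 4^(4 + 1) + 2 = 1026; next = 1025

ω^(ω + 1) + 2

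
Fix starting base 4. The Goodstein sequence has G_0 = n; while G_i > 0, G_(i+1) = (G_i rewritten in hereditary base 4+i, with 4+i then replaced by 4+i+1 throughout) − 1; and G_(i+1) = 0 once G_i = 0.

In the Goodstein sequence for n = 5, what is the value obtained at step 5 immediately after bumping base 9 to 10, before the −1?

(0) 5|_4 = 4 + 1 ↦ 5 + 1|_5 = 6 ⇒ 5
(1) 5|_5 = 5 ↦ 6|_6 = 6 ⇒ 5
(2) 5|_6 = 5 ↦ 5|_7 = 5 ⇒ 4
(3) 4|_7 = 4 ↦ 4|_8 = 4 ⇒ 3
(4) 3|_8 = 3 ↦ 3|_9 = 3 ⇒ 2
(5) 2|_9 = 2 ↦ 2|_10 = 2 ⇒ 1

2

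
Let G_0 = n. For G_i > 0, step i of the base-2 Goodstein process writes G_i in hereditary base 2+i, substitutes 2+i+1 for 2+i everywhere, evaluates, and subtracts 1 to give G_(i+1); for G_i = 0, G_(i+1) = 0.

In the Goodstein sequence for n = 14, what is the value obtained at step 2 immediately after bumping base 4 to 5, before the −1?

G_0=14  [base 2] 2^(2 + 1) + 2^2 + 2  →[2↦3]→  3^(3 + 1) + 3^3 + 3 = 111  −1 ⇒ G_1=110
G_1=110  [base 3] 3^(3 + 1) + 3^3 + 2  →[3↦4]→  4^(4 + 1) + 4^4 + 2 = 1282  −1 ⇒ G_2=1281

18751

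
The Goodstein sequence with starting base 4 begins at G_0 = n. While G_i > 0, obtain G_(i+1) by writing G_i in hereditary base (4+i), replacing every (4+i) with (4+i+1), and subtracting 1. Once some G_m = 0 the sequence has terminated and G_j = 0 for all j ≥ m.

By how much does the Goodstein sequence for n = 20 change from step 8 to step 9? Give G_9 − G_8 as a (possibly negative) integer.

8

[0] 20 ≡ 4^2 + 4 (base 4). Lift 5: 30. −1: 29.
[1] 29 ≡ 5^2 + 4 (base 5). Lift 6: 40. −1: 39.
[2] 39 ≡ 6^2 + 3 (base 6). Lift 7: 52. −1: 51.
[3] 51 ≡ 7^2 + 2 (base 7). Lift 8: 66. −1: 65.
[4] 65 ≡ 8^2 + 1 (base 8). Lift 9: 82. −1: 81.
[5] 81 ≡ 9^2 (base 9). Lift 10: 100. −1: 99.
[6] 99 ≡ 9·10 + 9 (base 10). Lift 11: 108. −1: 107.
[7] 107 ≡ 9·11 + 8 (base 11). Lift 12: 116. −1: 115.
[8] 115 ≡ 9·12 + 7 (base 12). Lift 13: 124. −1: 123.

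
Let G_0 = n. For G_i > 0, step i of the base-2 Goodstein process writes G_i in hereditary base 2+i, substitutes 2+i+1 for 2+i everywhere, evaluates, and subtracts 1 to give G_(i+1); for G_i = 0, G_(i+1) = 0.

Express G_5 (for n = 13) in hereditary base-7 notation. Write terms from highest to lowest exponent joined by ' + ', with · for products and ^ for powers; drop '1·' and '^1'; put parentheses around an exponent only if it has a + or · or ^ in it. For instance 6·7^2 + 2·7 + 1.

7^(7 + 1) + 3·7^3 + 3·7^2 + 3·7

step 0: 13 = 2^(2 + 1) + 2^2 + 1; sub 3 for 2: 3^(3 + 1) + 3^3 + 1; = 109; G_1 = 109−1 = 108
step 1: 108 = 3^(3 + 1) + 3^3; sub 4 for 3: 4^(4 + 1) + 4^4; = 1280; G_2 = 1280−1 = 1279
step 2: 1279 = 4^(4 + 1) + 3·4^3 + 3·4^2 + 3·4 + 3; sub 5 for 4: 5^(5 + 1) + 3·5^3 + 3·5^2 + 3·5 + 3; = 16093; G_3 = 16093−1 = 16092
step 3: 16092 = 5^(5 + 1) + 3·5^3 + 3·5^2 + 3·5 + 2; sub 6 for 5: 6^(6 + 1) + 3·6^3 + 3·6^2 + 3·6 + 2; = 280712; G_4 = 280712−1 = 280711
step 4: 280711 = 6^(6 + 1) + 3·6^3 + 3·6^2 + 3·6 + 1; sub 7 for 6: 7^(7 + 1) + 3·7^3 + 3·7^2 + 3·7 + 1; = 5765999; G_5 = 5765999−1 = 5765998
step 5: 5765998 = 7^(7 + 1) + 3·7^3 + 3·7^2 + 3·7; sub 8 for 7: 8^(8 + 1) + 3·8^3 + 3·8^2 + 3·8; = 134219480; G_6 = 134219480−1 = 134219479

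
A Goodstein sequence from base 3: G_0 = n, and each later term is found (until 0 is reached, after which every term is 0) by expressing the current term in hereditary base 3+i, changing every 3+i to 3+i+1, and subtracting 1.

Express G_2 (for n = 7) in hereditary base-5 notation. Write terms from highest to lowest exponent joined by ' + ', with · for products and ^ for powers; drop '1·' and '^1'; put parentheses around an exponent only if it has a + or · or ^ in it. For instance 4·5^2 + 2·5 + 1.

G_0=7  [base 3] 2·3 + 1  →[3↦4]→  2·4 + 1 = 9  −1 ⇒ G_1=8
G_1=8  [base 4] 2·4  →[4↦5]→  2·5 = 10  −1 ⇒ G_2=9
G_2=9  [base 5] 5 + 4  →[5↦6]→  6 + 4 = 10  −1 ⇒ G_3=9

5 + 4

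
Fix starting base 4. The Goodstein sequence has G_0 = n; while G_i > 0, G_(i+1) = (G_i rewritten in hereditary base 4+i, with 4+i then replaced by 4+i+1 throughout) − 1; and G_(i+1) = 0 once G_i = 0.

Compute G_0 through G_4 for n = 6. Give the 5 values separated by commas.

6, 6, 6, 6, 5

[0] 6 ≡ 4 + 2 (base 4). Lift 5: 7. −1: 6.
[1] 6 ≡ 5 + 1 (base 5). Lift 6: 7. −1: 6.
[2] 6 ≡ 6 (base 6). Lift 7: 7. −1: 6.
[3] 6 ≡ 6 (base 7). Lift 8: 6. −1: 5.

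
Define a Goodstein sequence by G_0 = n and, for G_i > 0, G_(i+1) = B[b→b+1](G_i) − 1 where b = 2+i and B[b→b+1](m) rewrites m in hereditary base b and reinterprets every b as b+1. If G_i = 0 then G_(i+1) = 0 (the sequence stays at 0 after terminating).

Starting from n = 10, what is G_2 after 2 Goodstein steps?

1025

step 0: 10 = 2^(2 + 1) + 2; sub 3 for 2: 3^(3 + 1) + 3; = 84; G_1 = 84−1 = 83
step 1: 83 = 3^(3 + 1) + 2; sub 4 for 3: 4^(4 + 1) + 2; = 1026; G_2 = 1026−1 = 1025
step 2: 1025 = 4^(4 + 1) + 1; sub 5 for 4: 5^(5 + 1) + 1; = 15626; G_3 = 15626−1 = 15625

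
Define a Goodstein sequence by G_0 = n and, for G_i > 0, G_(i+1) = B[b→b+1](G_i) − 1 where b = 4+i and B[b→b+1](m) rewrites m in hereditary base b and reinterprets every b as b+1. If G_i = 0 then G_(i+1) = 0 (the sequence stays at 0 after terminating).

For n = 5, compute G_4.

5 —HB4→ 4 + 1 —bump→ 5 + 1 = 6 —(−1)→ 5
5 —HB5→ 5 —bump→ 6 = 6 —(−1)→ 5
5 —HB6→ 5 —bump→ 5 = 5 —(−1)→ 4
4 —HB7→ 4 —bump→ 4 = 4 —(−1)→ 3
3 —HB8→ 3 —bump→ 3 = 3 —(−1)→ 2

3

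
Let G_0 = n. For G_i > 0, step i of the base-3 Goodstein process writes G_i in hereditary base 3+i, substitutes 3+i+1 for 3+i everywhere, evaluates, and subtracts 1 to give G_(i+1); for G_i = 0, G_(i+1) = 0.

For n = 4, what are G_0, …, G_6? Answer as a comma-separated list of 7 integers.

4, 4, 4, 3, 2, 1, 0

4 —HB3→ 3 + 1 —bump→ 4 + 1 = 5 —(−1)→ 4
4 —HB4→ 4 —bump→ 5 = 5 —(−1)→ 4
4 —HB5→ 4 —bump→ 4 = 4 —(−1)→ 3
3 —HB6→ 3 —bump→ 3 = 3 —(−1)→ 2
2 —HB7→ 2 —bump→ 2 = 2 —(−1)→ 1
1 —HB8→ 1 —bump→ 1 = 1 —(−1)→ 0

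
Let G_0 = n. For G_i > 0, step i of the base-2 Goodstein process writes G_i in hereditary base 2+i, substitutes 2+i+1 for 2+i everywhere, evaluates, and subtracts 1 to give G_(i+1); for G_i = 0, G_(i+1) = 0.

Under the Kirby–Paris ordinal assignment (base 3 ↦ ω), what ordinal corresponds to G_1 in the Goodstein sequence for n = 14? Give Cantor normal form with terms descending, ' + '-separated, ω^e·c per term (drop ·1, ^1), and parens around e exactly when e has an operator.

G_0 = 14. HB_2(14) = 2^(2 + 1) + 2^2 + 2. Bump = 111. G_1 = 110.
G_1 = 110. HB_3(110) = 3^(3 + 1) + 3^3 + 2. Bump = 1282. G_2 = 1281.

ω^(ω + 1) + ω^ω + 2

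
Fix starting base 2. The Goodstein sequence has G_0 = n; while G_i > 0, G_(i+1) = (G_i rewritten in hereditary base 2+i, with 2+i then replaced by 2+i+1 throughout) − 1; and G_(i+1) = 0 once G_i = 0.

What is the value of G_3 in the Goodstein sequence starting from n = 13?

16092

13 —HB2→ 2^(2 + 1) + 2^2 + 1 —bump→ 3^(3 + 1) + 3^3 + 1 = 109 —(−1)→ 108
108 —HB3→ 3^(3 + 1) + 3^3 —bump→ 4^(4 + 1) + 4^4 = 1280 —(−1)→ 1279
1279 —HB4→ 4^(4 + 1) + 3·4^3 + 3·4^2 + 3·4 + 3 —bump→ 5^(5 + 1) + 3·5^3 + 3·5^2 + 3·5 + 3 = 16093 —(−1)→ 16092
16092 —HB5→ 5^(5 + 1) + 3·5^3 + 3·5^2 + 3·5 + 2 —bump→ 6^(6 + 1) + 3·6^3 + 3·6^2 + 3·6 + 2 = 280712 —(−1)→ 280711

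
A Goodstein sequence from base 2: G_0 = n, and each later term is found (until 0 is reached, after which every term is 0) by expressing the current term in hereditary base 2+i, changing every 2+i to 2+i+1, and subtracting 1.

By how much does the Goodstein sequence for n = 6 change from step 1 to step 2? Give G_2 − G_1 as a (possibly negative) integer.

228

6 —HB2→ 2^2 + 2 —bump→ 3^3 + 3 = 30 —(−1)→ 29
29 —HB3→ 3^3 + 2 —bump→ 4^4 + 2 = 258 —(−1)→ 257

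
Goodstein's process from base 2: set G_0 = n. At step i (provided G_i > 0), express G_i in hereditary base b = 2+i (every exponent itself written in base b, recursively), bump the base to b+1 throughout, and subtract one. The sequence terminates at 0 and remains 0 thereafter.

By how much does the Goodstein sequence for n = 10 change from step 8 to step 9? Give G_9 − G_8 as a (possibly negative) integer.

1376558683279

10 —HB2→ 2^(2 + 1) + 2 —bump→ 3^(3 + 1) + 3 = 84 —(−1)→ 83
83 —HB3→ 3^(3 + 1) + 2 —bump→ 4^(4 + 1) + 2 = 1026 —(−1)→ 1025
1025 —HB4→ 4^(4 + 1) + 1 —bump→ 5^(5 + 1) + 1 = 15626 —(−1)→ 15625
15625 —HB5→ 5^(5 + 1) —bump→ 6^(6 + 1) = 279936 —(−1)→ 279935
279935 —HB6→ 5·6^6 + 5·6^5 + 5·6^4 + 5·6^3 + 5·6^2 + 5·6 + 5 —bump→ 5·7^7 + 5·7^5 + 5·7^4 + 5·7^3 + 5·7^2 + 5·7 + 5 = 4215755 —(−1)→ 4215754
4215754 —HB7→ 5·7^7 + 5·7^5 + 5·7^4 + 5·7^3 + 5·7^2 + 5·7 + 4 —bump→ 5·8^8 + 5·8^5 + 5·8^4 + 5·8^3 + 5·8^2 + 5·8 + 4 = 84073324 —(−1)→ 84073323
84073323 —HB8→ 5·8^8 + 5·8^5 + 5·8^4 + 5·8^3 + 5·8^2 + 5·8 + 3 —bump→ 5·9^9 + 5·9^5 + 5·9^4 + 5·9^3 + 5·9^2 + 5·9 + 3 = 1937434593 —(−1)→ 1937434592
1937434592 —HB9→ 5·9^9 + 5·9^5 + 5·9^4 + 5·9^3 + 5·9^2 + 5·9 + 2 —bump→ 5·10^10 + 5·10^5 + 5·10^4 + 5·10^3 + 5·10^2 + 5·10 + 2 = 50000555552 —(−1)→ 50000555551
50000555551 —HB10→ 5·10^10 + 5·10^5 + 5·10^4 + 5·10^3 + 5·10^2 + 5·10 + 1 —bump→ 5·11^11 + 5·11^5 + 5·11^4 + 5·11^3 + 5·11^2 + 5·11 + 1 = 1426559238831 —(−1)→ 1426559238830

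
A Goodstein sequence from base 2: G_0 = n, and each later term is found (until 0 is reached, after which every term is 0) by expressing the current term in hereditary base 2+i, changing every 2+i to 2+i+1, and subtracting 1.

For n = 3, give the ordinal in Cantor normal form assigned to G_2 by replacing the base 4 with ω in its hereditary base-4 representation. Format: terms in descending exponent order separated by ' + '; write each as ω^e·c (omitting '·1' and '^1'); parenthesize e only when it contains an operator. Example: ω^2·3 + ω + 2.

(0) 3|_2 = 2 + 1 ↦ 3 + 1|_3 = 4 ⇒ 3
(1) 3|_3 = 3 ↦ 4|_4 = 4 ⇒ 3
(2) 3|_4 = 3 ↦ 3|_5 = 3 ⇒ 2

3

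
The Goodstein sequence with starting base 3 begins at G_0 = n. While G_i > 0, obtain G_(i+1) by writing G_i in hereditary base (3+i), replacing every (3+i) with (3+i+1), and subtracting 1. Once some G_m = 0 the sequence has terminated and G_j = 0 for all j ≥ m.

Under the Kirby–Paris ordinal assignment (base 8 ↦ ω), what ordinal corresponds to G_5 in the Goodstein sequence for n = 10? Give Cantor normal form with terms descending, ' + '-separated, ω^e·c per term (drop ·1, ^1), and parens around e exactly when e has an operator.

ω·4 + 1

i=0: 10 = 3^2 + 1 (b=3); 3→4: 4^2 + 1 = 17; 17−1 = 16
i=1: 16 = 4^2 (b=4); 4→5: 5^2 = 25; 25−1 = 24
i=2: 24 = 4·5 + 4 (b=5); 5→6: 4·6 + 4 = 28; 28−1 = 27
i=3: 27 = 4·6 + 3 (b=6); 6→7: 4·7 + 3 = 31; 31−1 = 30
i=4: 30 = 4·7 + 2 (b=7); 7→8: 4·8 + 2 = 34; 34−1 = 33
i=5: 33 = 4·8 + 1 (b=8); 8→9: 4·9 + 1 = 37; 37−1 = 36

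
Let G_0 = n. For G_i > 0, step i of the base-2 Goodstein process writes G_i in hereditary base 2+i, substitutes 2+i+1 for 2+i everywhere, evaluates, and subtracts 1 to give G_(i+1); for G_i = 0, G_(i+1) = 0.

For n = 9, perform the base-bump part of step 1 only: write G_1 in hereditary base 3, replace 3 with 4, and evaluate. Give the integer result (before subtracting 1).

G_0 = 9. HB_2(9) = 2^(2 + 1) + 1. Bump = 82. G_1 = 81.
G_1 = 81. HB_3(81) = 3^(3 + 1). Bump = 1024. G_2 = 1023.

1024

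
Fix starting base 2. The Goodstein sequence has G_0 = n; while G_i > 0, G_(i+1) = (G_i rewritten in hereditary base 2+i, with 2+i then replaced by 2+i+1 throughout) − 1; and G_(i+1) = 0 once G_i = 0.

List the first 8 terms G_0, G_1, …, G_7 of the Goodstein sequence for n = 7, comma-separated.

7, 30, 259, 3127, 46657, 823543, 16777215, 37665879

base 2: 7 = 2^2 + 2 + 1; at 3: 3^3 + 3 + 1 = 31; next = 30
base 3: 30 = 3^3 + 3; at 4: 4^4 + 4 = 260; next = 259
base 4: 259 = 4^4 + 3; at 5: 5^5 + 3 = 3128; next = 3127
base 5: 3127 = 5^5 + 2; at 6: 6^6 + 2 = 46658; next = 46657
base 6: 46657 = 6^6 + 1; at 7: 7^7 + 1 = 823544; next = 823543
base 7: 823543 = 7^7; at 8: 8^8 = 16777216; next = 16777215
base 8: 16777215 = 7·8^7 + 7·8^6 + 7·8^5 + 7·8^4 + 7·8^3 + 7·8^2 + 7·8 + 7; at 9: 7·9^7 + 7·9^6 + 7·9^5 + 7·9^4 + 7·9^3 + 7·9^2 + 7·9 + 7 = 37665880; next = 37665879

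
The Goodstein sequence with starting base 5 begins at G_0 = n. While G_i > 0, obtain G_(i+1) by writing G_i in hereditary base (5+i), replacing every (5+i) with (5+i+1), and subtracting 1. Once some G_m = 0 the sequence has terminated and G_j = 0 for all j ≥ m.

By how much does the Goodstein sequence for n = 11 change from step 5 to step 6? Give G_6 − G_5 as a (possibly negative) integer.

0

G_0=11  [base 5] 2·5 + 1  →[5↦6]→  2·6 + 1 = 13  −1 ⇒ G_1=12
G_1=12  [base 6] 2·6  →[6↦7]→  2·7 = 14  −1 ⇒ G_2=13
G_2=13  [base 7] 7 + 6  →[7↦8]→  8 + 6 = 14  −1 ⇒ G_3=13
G_3=13  [base 8] 8 + 5  →[8↦9]→  9 + 5 = 14  −1 ⇒ G_4=13
G_4=13  [base 9] 9 + 4  →[9↦10]→  10 + 4 = 14  −1 ⇒ G_5=13
G_5=13  [base 10] 10 + 3  →[10↦11]→  11 + 3 = 14  −1 ⇒ G_6=13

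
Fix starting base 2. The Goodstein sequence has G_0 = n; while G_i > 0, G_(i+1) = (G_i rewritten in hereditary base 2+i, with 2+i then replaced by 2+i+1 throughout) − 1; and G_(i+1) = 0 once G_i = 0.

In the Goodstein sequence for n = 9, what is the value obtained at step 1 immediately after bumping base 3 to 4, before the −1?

1024

G_0=9  [base 2] 2^(2 + 1) + 1  →[2↦3]→  3^(3 + 1) + 1 = 82  −1 ⇒ G_1=81
G_1=81  [base 3] 3^(3 + 1)  →[3↦4]→  4^(4 + 1) = 1024  −1 ⇒ G_2=1023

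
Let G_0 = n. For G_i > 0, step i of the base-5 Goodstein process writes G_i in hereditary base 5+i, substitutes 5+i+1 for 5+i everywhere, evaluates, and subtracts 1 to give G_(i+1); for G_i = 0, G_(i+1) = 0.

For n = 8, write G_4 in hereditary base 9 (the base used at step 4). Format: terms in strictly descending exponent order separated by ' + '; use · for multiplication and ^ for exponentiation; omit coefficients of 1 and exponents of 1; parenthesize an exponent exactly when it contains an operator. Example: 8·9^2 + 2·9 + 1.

8

step 0: 8 = 5 + 3; sub 6 for 5: 6 + 3; = 9; G_1 = 9−1 = 8
step 1: 8 = 6 + 2; sub 7 for 6: 7 + 2; = 9; G_2 = 9−1 = 8
step 2: 8 = 7 + 1; sub 8 for 7: 8 + 1; = 9; G_3 = 9−1 = 8
step 3: 8 = 8; sub 9 for 8: 9; = 9; G_4 = 9−1 = 8
step 4: 8 = 8; sub 10 for 9: 8; = 8; G_5 = 8−1 = 7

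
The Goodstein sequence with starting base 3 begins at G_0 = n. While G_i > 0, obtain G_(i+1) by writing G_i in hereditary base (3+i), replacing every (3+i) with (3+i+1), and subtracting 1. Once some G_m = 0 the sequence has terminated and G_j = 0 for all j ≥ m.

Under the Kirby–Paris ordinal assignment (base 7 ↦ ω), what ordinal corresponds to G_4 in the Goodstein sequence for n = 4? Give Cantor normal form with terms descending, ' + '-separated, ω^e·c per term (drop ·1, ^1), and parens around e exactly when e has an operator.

step 0: 4 = 3 + 1; sub 4 for 3: 4 + 1; = 5; G_1 = 5−1 = 4
step 1: 4 = 4; sub 5 for 4: 5; = 5; G_2 = 5−1 = 4
step 2: 4 = 4; sub 6 for 5: 4; = 4; G_3 = 4−1 = 3
step 3: 3 = 3; sub 7 for 6: 3; = 3; G_4 = 3−1 = 2
step 4: 2 = 2; sub 8 for 7: 2; = 2; G_5 = 2−1 = 1

2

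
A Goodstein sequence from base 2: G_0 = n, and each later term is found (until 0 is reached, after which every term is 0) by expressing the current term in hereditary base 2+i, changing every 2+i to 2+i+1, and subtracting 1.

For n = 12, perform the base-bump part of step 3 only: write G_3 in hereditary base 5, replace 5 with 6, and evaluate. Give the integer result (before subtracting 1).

280020

G_0=12  [base 2] 2^(2 + 1) + 2^2  →[2↦3]→  3^(3 + 1) + 3^3 = 108  −1 ⇒ G_1=107
G_1=107  [base 3] 3^(3 + 1) + 2·3^2 + 2·3 + 2  →[3↦4]→  4^(4 + 1) + 2·4^2 + 2·4 + 2 = 1066  −1 ⇒ G_2=1065
G_2=1065  [base 4] 4^(4 + 1) + 2·4^2 + 2·4 + 1  →[4↦5]→  5^(5 + 1) + 2·5^2 + 2·5 + 1 = 15686  −1 ⇒ G_3=15685
G_3=15685  [base 5] 5^(5 + 1) + 2·5^2 + 2·5  →[5↦6]→  6^(6 + 1) + 2·6^2 + 2·6 = 280020  −1 ⇒ G_4=280019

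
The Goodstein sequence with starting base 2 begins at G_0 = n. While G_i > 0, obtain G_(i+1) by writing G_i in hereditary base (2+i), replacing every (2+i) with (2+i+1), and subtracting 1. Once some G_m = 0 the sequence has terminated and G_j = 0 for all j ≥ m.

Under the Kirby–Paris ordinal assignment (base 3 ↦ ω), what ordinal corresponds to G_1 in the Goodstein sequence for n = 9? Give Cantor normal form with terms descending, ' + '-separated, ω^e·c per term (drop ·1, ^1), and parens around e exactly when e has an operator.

ω^(ω + 1)

[0] 9 ≡ 2^(2 + 1) + 1 (base 2). Lift 3: 82. −1: 81.
[1] 81 ≡ 3^(3 + 1) (base 3). Lift 4: 1024. −1: 1023.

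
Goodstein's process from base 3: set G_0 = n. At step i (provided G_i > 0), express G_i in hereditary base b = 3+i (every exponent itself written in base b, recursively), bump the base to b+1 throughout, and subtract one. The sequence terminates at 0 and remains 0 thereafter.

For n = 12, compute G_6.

G_0=12  [base 3] 3^2 + 3  →[3↦4]→  4^2 + 4 = 20  −1 ⇒ G_1=19
G_1=19  [base 4] 4^2 + 3  →[4↦5]→  5^2 + 3 = 28  −1 ⇒ G_2=27
G_2=27  [base 5] 5^2 + 2  →[5↦6]→  6^2 + 2 = 38  −1 ⇒ G_3=37
G_3=37  [base 6] 6^2 + 1  →[6↦7]→  7^2 + 1 = 50  −1 ⇒ G_4=49
G_4=49  [base 7] 7^2  →[7↦8]→  8^2 = 64  −1 ⇒ G_5=63
G_5=63  [base 8] 7·8 + 7  →[8↦9]→  7·9 + 7 = 70  −1 ⇒ G_6=69

69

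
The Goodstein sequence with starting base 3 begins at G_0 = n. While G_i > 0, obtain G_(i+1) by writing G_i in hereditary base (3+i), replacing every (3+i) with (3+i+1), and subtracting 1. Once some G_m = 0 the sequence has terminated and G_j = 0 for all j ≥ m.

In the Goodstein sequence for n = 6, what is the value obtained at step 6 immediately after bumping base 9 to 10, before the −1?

6

i=0: 6 = 2·3 (b=3); 3→4: 2·4 = 8; 8−1 = 7
i=1: 7 = 4 + 3 (b=4); 4→5: 5 + 3 = 8; 8−1 = 7
i=2: 7 = 5 + 2 (b=5); 5→6: 6 + 2 = 8; 8−1 = 7
i=3: 7 = 6 + 1 (b=6); 6→7: 7 + 1 = 8; 8−1 = 7
i=4: 7 = 7 (b=7); 7→8: 8 = 8; 8−1 = 7
i=5: 7 = 7 (b=8); 8→9: 7 = 7; 7−1 = 6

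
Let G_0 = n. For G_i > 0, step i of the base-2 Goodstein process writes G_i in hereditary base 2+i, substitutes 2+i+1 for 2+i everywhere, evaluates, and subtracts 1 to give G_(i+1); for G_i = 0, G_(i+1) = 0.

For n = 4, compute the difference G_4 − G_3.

step 0: 4 = 2^2; sub 3 for 2: 3^3; = 27; G_1 = 27−1 = 26
step 1: 26 = 2·3^2 + 2·3 + 2; sub 4 for 3: 2·4^2 + 2·4 + 2; = 42; G_2 = 42−1 = 41
step 2: 41 = 2·4^2 + 2·4 + 1; sub 5 for 4: 2·5^2 + 2·5 + 1; = 61; G_3 = 61−1 = 60
step 3: 60 = 2·5^2 + 2·5; sub 6 for 5: 2·6^2 + 2·6; = 84; G_4 = 84−1 = 83

23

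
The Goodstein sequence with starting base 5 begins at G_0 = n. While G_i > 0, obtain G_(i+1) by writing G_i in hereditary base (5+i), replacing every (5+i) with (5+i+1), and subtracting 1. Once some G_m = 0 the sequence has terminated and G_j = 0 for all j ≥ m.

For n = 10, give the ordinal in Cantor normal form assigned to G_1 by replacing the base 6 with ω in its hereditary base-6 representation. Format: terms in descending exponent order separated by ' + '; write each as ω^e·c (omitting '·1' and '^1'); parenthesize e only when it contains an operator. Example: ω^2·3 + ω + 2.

i=0: 10 = 2·5 (b=5); 5→6: 2·6 = 12; 12−1 = 11
i=1: 11 = 6 + 5 (b=6); 6→7: 7 + 5 = 12; 12−1 = 11

ω + 5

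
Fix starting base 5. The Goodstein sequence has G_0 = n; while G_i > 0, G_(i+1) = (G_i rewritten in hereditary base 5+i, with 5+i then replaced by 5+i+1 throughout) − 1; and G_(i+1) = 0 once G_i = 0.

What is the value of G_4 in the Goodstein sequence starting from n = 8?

8

G_0=8  [base 5] 5 + 3  →[5↦6]→  6 + 3 = 9  −1 ⇒ G_1=8
G_1=8  [base 6] 6 + 2  →[6↦7]→  7 + 2 = 9  −1 ⇒ G_2=8
G_2=8  [base 7] 7 + 1  →[7↦8]→  8 + 1 = 9  −1 ⇒ G_3=8
G_3=8  [base 8] 8  →[8↦9]→  9 = 9  −1 ⇒ G_4=8
G_4=8  [base 9] 8  →[9↦10]→  8 = 8  −1 ⇒ G_5=7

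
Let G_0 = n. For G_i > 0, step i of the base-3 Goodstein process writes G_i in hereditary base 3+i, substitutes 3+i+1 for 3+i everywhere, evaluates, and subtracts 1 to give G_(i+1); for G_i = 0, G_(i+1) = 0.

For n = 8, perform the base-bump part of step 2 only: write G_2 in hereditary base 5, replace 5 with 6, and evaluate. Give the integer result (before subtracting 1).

G_0=8  [base 3] 2·3 + 2  →[3↦4]→  2·4 + 2 = 10  −1 ⇒ G_1=9
G_1=9  [base 4] 2·4 + 1  →[4↦5]→  2·5 + 1 = 11  −1 ⇒ G_2=10
G_2=10  [base 5] 2·5  →[5↦6]→  2·6 = 12  −1 ⇒ G_3=11

12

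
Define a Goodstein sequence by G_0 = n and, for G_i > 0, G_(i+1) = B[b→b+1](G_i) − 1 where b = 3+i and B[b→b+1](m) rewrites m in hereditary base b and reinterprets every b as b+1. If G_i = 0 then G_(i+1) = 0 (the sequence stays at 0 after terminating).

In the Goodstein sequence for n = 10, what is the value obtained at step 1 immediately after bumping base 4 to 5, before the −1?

25

G_0=10  [base 3] 3^2 + 1  →[3↦4]→  4^2 + 1 = 17  −1 ⇒ G_1=16
G_1=16  [base 4] 4^2  →[4↦5]→  5^2 = 25  −1 ⇒ G_2=24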